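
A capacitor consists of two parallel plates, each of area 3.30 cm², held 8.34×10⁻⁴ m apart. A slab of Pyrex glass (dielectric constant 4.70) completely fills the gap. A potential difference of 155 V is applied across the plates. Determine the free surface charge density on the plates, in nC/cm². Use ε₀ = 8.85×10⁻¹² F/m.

A = 3.30 cm² = 3.30×10⁻⁴ m².
C = κε₀A/d = 4.70 × 8.85×10⁻¹² × 3.30×10⁻⁴ / 8.34×10⁻⁴ = 1.65×10⁻¹¹ F.
σ = Q/A = CV/A = 1.65×10⁻¹¹ × 155 / 3.30×10⁻⁴ = 7.73×10⁻⁶ C/m².

0.773 nC/cm²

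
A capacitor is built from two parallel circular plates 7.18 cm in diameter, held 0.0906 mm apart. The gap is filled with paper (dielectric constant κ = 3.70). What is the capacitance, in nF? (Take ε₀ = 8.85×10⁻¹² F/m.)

1.46 nF

A = π(7.18/2 cm)² = 4.05×10⁻³ m².
C = κε₀A/d = 3.70 × 8.85×10⁻¹² × 4.05×10⁻³ / 9.06×10⁻⁵ = 1.46×10⁻⁹ F.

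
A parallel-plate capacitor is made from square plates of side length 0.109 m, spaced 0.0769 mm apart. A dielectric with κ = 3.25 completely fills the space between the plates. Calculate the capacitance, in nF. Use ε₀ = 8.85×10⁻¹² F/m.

A = (0.109 m)² = 1.19×10⁻² m².
C = κε₀A/d = 3.25 × 8.85×10⁻¹² × 1.19×10⁻² / 7.69×10⁻⁵ = 4.44×10⁻⁹ F.

C ≈ 4.44 nF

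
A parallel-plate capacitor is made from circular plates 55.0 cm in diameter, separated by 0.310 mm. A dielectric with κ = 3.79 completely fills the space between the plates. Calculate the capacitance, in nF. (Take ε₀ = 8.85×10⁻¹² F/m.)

A = π(55.0/2 cm)² = 0.238 m².
C = κε₀A/d = 3.79 × 8.85×10⁻¹² × 0.238 / 3.10×10⁻⁴ = 2.57×10⁻⁸ F.

C ≈ 25.7 nF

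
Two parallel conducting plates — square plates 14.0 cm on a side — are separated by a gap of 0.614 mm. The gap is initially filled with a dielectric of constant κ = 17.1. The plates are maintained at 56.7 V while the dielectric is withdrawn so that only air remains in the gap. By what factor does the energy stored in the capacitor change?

U₂/U₁ ≈ 0.0585

Battery connected ⇒ V is held fixed.
C₂ = 0.0585 C₁ and U = ½CV², so U₂/U₁ = C₂/C₁ = 0.0585.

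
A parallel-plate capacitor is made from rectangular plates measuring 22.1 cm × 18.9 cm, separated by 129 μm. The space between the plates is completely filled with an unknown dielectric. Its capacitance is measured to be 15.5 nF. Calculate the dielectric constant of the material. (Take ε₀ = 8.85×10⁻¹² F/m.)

A = 22.1 × 18.9 cm² = 4.18×10⁻² m².
κ = Cd/(ε₀A) = 1.55×10⁻⁸ × 1.29×10⁻⁴ / (8.85×10⁻¹² × 4.18×10⁻²) = 5.41.

5.41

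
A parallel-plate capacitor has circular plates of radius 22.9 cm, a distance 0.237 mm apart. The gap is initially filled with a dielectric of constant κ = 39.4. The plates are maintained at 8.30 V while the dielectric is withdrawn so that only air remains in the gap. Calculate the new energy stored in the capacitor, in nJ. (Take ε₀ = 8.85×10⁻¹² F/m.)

A = π(22.9 cm)² = 0.165 m².
Initially C₁ = κε₀A/d = 39.4 × 8.85×10⁻¹² × 0.165 / 2.37×10⁻⁴ = 2.42×10⁻⁷ F.
U₁ = 8.35×10⁻⁶ J.
Battery connected ⇒ V is held fixed. C₂ = 0.0254 C₁ and U = ½CV², so U₂/U₁ = C₂/C₁ = 0.0254.
U₂ = 0.0254 × 8.35×10⁻⁶ = 2.12×10⁻⁷ J.

U ≈ 212 nJ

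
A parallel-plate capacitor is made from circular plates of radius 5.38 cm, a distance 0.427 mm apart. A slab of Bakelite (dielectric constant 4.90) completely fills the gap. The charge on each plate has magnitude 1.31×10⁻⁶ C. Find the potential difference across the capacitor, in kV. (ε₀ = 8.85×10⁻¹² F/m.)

V ≈ 1.42 kV

A = π(5.38 cm)² = 9.09×10⁻³ m².
C = κε₀A/d = 4.90 × 8.85×10⁻¹² × 9.09×10⁻³ / 4.27×10⁻⁴ = 9.23×10⁻¹⁰ F.
V = Q/C = 1.31×10⁻⁶ / 9.23×10⁻¹⁰ = 1.42×10³ V.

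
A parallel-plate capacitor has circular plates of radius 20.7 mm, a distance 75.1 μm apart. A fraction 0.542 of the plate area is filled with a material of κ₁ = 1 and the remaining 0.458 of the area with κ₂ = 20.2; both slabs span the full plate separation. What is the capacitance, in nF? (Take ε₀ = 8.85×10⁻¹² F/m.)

A = π(20.7 mm)² = 1.35×10⁻³ m².
Side-by-side slabs ⇒ two capacitors in parallel, each spanning the full gap.
C₁ = κ₁ε₀A₁/d = 1.00 × 8.85×10⁻¹² × 7.30×10⁻⁴ / 7.51×10⁻⁵ = 8.60×10⁻¹¹ F.
C₂ = κ₂ε₀A₂/d = 20.2 × 8.85×10⁻¹² × 6.17×10⁻⁴ / 7.51×10⁻⁵ = 1.47×10⁻⁹ F.
C = C₁ + C₂ = 1.55×10⁻⁹ F.

1.55 nF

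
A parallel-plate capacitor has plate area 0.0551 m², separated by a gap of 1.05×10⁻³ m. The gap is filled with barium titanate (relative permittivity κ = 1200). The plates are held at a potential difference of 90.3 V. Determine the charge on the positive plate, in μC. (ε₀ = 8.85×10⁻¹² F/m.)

C = κε₀A/d = 1200 × 8.85×10⁻¹² × 5.51×10⁻² / 1.05×10⁻³ = 5.57×10⁻⁷ F.
Q = CV = 5.57×10⁻⁷ × 90.3 = 5.03×10⁻⁵ C.

Q ≈ 50.3 μC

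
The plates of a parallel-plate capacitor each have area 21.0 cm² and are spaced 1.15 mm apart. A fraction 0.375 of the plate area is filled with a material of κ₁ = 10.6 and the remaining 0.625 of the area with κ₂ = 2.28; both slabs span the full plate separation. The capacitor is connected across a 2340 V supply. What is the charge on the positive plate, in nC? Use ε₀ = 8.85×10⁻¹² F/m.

A = 21.0 cm² = 2.10×10⁻³ m².
Side-by-side slabs ⇒ two capacitors in parallel, each spanning the full gap.
C₁ = κ₁ε₀A₁/d = 10.6 × 8.85×10⁻¹² × 7.88×10⁻⁴ / 1.15×10⁻³ = 6.42×10⁻¹¹ F.
C₂ = κ₂ε₀A₂/d = 2.28 × 8.85×10⁻¹² × 1.31×10⁻³ / 1.15×10⁻³ = 2.30×10⁻¹¹ F.
C = C₁ + C₂ = 8.73×10⁻¹¹ F.
Q = CV = 8.73×10⁻¹¹ × 2340 = 2.04×10⁻⁷ C.

Q ≈ 204 nC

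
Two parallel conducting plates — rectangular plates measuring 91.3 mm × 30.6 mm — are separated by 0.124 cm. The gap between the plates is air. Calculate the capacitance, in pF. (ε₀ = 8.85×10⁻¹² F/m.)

C ≈ 19.9 pF

A = 91.3 × 30.6 mm² = 2.79×10⁻³ m².
C = ε₀A/d = 8.85×10⁻¹² × 2.79×10⁻³ / 1.24×10⁻³ = 1.99×10⁻¹¹ F.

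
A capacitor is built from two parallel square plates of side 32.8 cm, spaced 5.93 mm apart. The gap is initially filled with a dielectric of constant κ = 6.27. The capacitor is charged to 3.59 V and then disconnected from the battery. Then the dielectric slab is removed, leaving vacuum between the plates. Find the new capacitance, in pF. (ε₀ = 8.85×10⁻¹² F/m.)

161 pF

A = (32.8 cm)² = 0.108 m².
Initially C₁ = κε₀A/d = 6.27 × 8.85×10⁻¹² × 0.108 / 5.93×10⁻³ = 1.01×10⁻⁹ F.
C = κε₀A/d scales with κ, so C₂/C₁ = 1/κ = 1/6.27 = 0.159.
C₂ = 0.159 × 1.01×10⁻⁹ = 1.61×10⁻¹⁰ F.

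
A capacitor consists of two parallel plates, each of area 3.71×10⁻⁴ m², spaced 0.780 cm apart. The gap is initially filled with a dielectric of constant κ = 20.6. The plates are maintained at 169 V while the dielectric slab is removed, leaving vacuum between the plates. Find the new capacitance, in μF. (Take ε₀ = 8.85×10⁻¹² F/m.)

C ≈ 4.21×10⁻⁷ μF

Initially C₁ = κε₀A/d = 20.6 × 8.85×10⁻¹² × 3.71×10⁻⁴ / 7.80×10⁻³ = 8.67×10⁻¹² F.
C = κε₀A/d scales with κ, so C₂/C₁ = 1/κ = 1/20.6 = 0.0485.
C₂ = 0.0485 × 8.67×10⁻¹² = 4.21×10⁻¹³ F.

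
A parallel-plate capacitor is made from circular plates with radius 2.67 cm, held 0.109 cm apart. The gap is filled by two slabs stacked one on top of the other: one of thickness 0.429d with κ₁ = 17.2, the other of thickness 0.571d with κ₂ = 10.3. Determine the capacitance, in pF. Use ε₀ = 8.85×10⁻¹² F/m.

C ≈ 226 pF

A = π(2.67 cm)² = 2.24×10⁻³ m².
Stacked slabs ⇒ two capacitors in series, each with the full plate area.
C₁ = κ₁ε₀A/d₁ = 17.2 × 8.85×10⁻¹² × 2.24×10⁻³ / 4.68×10⁻⁴ = 7.29×10⁻¹⁰ F.
C₂ = κ₂ε₀A/d₂ = 10.3 × 8.85×10⁻¹² × 2.24×10⁻³ / 6.22×10⁻⁴ = 3.28×10⁻¹⁰ F.
C = (1/C₁ + 1/C₂)⁻¹ = 2.26×10⁻¹⁰ F.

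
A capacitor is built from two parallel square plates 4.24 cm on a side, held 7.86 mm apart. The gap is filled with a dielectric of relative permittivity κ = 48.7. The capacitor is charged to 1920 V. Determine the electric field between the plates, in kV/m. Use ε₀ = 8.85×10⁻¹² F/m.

E ≈ 244 kV/m

E = V/d = 1920 / 7.86×10⁻³ = 2.44×10⁵ V/m.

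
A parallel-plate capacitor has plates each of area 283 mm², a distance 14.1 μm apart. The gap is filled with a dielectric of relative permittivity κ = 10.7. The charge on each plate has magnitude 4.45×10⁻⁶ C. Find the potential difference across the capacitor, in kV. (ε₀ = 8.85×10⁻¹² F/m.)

2.34 kV

A = 283 mm² = 2.83×10⁻⁴ m².
C = κε₀A/d = 10.7 × 8.85×10⁻¹² × 2.83×10⁻⁴ / 1.41×10⁻⁵ = 1.90×10⁻⁹ F.
V = Q/C = 4.45×10⁻⁶ / 1.90×10⁻⁹ = 2.34×10³ V.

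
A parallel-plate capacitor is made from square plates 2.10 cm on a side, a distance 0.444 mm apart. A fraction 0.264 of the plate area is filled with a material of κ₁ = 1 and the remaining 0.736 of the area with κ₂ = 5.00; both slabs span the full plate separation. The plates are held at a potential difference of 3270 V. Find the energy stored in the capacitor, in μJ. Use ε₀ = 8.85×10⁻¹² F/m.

A = (2.10 cm)² = 4.41×10⁻⁴ m².
Side-by-side slabs ⇒ two capacitors in parallel, each spanning the full gap.
C₁ = κ₁ε₀A₁/d = 1.00 × 8.85×10⁻¹² × 1.16×10⁻⁴ / 4.44×10⁻⁴ = 2.32×10⁻¹² F.
C₂ = κ₂ε₀A₂/d = 5.00 × 8.85×10⁻¹² × 3.25×10⁻⁴ / 4.44×10⁻⁴ = 3.23×10⁻¹¹ F.
C = C₁ + C₂ = 3.47×10⁻¹¹ F.
U = ½CV² = ½ × 3.47×10⁻¹¹ × (3270)² = 1.85×10⁻⁴ J.

185 μJ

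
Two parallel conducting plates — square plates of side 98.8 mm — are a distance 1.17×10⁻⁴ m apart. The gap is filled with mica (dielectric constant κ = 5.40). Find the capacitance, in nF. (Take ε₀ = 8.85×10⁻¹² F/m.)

A = (98.8 mm)² = 9.76×10⁻³ m².
C = κε₀A/d = 5.40 × 8.85×10⁻¹² × 9.76×10⁻³ / 1.17×10⁻⁴ = 3.99×10⁻⁹ F.

3.99 nF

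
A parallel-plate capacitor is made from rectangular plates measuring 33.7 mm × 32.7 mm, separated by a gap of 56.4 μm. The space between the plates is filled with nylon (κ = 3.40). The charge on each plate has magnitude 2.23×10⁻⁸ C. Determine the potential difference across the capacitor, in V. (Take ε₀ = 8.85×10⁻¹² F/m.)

V ≈ 37.9 V

A = 33.7 × 32.7 mm² = 1.10×10⁻³ m².
C = κε₀A/d = 3.40 × 8.85×10⁻¹² × 1.10×10⁻³ / 5.64×10⁻⁵ = 5.88×10⁻¹⁰ F.
V = Q/C = 2.23×10⁻⁸ / 5.88×10⁻¹⁰ = 37.9 V.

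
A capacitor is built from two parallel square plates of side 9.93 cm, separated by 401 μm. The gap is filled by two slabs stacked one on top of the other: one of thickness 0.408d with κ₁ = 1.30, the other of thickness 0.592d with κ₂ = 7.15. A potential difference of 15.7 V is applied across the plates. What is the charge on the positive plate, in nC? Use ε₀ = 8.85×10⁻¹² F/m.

A = (9.93 cm)² = 9.86×10⁻³ m².
Stacked slabs ⇒ two capacitors in series, each with the full plate area.
C₁ = κ₁ε₀A/d₁ = 1.30 × 8.85×10⁻¹² × 9.86×10⁻³ / 1.64×10⁻⁴ = 6.93×10⁻¹⁰ F.
C₂ = κ₂ε₀A/d₂ = 7.15 × 8.85×10⁻¹² × 9.86×10⁻³ / 2.37×10⁻⁴ = 2.63×10⁻⁹ F.
C = (1/C₁ + 1/C₂)⁻¹ = 5.49×10⁻¹⁰ F.
Q = CV = 5.49×10⁻¹⁰ × 15.7 = 8.61×10⁻⁹ C.

Q ≈ 8.61 nC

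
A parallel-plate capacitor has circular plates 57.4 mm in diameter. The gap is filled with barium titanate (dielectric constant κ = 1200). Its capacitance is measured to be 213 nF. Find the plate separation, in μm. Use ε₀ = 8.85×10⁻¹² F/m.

A = π(57.4/2 mm)² = 2.59×10⁻³ m².
d = κε₀A/C = 1200 × 8.85×10⁻¹² × 2.59×10⁻³ / 2.13×10⁻⁷ = 1.29×10⁻⁴ m.

d ≈ 129 μm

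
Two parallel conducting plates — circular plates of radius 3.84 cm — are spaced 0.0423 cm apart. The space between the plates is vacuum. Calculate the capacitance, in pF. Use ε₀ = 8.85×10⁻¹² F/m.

A = π(3.84 cm)² = 4.63×10⁻³ m².
C = ε₀A/d = 8.85×10⁻¹² × 4.63×10⁻³ / 4.23×10⁻⁴ = 9.69×10⁻¹¹ F.

C ≈ 96.9 pF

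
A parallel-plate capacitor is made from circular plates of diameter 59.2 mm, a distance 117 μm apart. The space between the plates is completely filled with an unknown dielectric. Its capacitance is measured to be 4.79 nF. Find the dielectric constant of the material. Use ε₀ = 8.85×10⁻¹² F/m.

23.0

A = π(59.2/2 mm)² = 2.75×10⁻³ m².
κ = Cd/(ε₀A) = 4.79×10⁻⁹ × 1.17×10⁻⁴ / (8.85×10⁻¹² × 2.75×10⁻³) = 23.0.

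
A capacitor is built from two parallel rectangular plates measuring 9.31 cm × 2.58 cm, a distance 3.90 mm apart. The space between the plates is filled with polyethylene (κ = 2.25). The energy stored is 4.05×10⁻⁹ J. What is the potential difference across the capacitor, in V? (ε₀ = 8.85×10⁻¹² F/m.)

A = 9.31 × 2.58 cm² = 2.40×10⁻³ m².
C = κε₀A/d = 2.25 × 8.85×10⁻¹² × 2.40×10⁻³ / 3.90×10⁻³ = 1.23×10⁻¹¹ F.
V = √(2U/C) = √(2 × 4.05×10⁻⁹ / 1.23×10⁻¹¹) = 25.7 V.

25.7 V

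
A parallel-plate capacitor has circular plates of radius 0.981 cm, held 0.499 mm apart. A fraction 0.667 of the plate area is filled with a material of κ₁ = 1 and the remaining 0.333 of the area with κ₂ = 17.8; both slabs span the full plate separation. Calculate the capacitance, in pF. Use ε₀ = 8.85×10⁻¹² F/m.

A = π(0.981 cm)² = 3.02×10⁻⁴ m².
Side-by-side slabs ⇒ two capacitors in parallel, each spanning the full gap.
C₁ = κ₁ε₀A₁/d = 1.00 × 8.85×10⁻¹² × 2.02×10⁻⁴ / 4.99×10⁻⁴ = 3.58×10⁻¹² F.
C₂ = κ₂ε₀A₂/d = 17.8 × 8.85×10⁻¹² × 1.01×10⁻⁴ / 4.99×10⁻⁴ = 3.18×10⁻¹¹ F.
C = C₁ + C₂ = 3.54×10⁻¹¹ F.

C ≈ 35.4 pF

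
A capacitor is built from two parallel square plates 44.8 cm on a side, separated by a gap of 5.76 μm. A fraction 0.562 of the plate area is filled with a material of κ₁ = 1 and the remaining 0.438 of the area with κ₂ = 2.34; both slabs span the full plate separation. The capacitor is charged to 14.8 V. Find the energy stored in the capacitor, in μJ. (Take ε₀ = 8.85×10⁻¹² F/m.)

53.6 μJ

A = (44.8 cm)² = 0.201 m².
Side-by-side slabs ⇒ two capacitors in parallel, each spanning the full gap.
C₁ = κ₁ε₀A₁/d = 1.00 × 8.85×10⁻¹² × 0.113 / 5.76×10⁻⁶ = 1.73×10⁻⁷ F.
C₂ = κ₂ε₀A₂/d = 2.34 × 8.85×10⁻¹² × 8.79×10⁻² / 5.76×10⁻⁶ = 3.16×10⁻⁷ F.
C = C₁ + C₂ = 4.89×10⁻⁷ F.
U = ½CV² = ½ × 4.89×10⁻⁷ × (14.8)² = 5.36×10⁻⁵ J.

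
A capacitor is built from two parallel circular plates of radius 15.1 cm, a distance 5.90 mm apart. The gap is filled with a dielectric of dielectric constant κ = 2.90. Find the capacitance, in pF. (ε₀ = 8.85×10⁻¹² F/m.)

A = π(15.1 cm)² = 7.16×10⁻² m².
C = κε₀A/d = 2.90 × 8.85×10⁻¹² × 7.16×10⁻² / 5.90×10⁻³ = 3.12×10⁻¹⁰ F.

C ≈ 312 pF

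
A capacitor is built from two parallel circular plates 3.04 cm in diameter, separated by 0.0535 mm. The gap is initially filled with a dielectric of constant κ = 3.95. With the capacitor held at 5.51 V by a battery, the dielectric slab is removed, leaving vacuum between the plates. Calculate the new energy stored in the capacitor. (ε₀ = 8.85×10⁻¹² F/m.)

U ≈ 1.82 nJ

A = π(3.04/2 cm)² = 7.26×10⁻⁴ m².
Initially C₁ = κε₀A/d = 3.95 × 8.85×10⁻¹² × 7.26×10⁻⁴ / 5.35×10⁻⁵ = 4.74×10⁻¹⁰ F.
U₁ = 7.20×10⁻⁹ J.
Battery connected ⇒ V is held fixed. C₂ = 0.253 C₁ and U = ½CV², so U₂/U₁ = C₂/C₁ = 0.253.
U₂ = 0.253 × 7.20×10⁻⁹ = 1.82×10⁻⁹ J.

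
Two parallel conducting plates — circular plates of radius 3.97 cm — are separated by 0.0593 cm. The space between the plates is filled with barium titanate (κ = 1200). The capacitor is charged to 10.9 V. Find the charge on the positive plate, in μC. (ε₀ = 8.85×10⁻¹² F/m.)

Q ≈ 0.967 μC

A = π(3.97 cm)² = 4.95×10⁻³ m².
C = κε₀A/d = 1200 × 8.85×10⁻¹² × 4.95×10⁻³ / 5.93×10⁻⁴ = 8.87×10⁻⁸ F.
Q = CV = 8.87×10⁻⁸ × 10.9 = 9.67×10⁻⁷ C.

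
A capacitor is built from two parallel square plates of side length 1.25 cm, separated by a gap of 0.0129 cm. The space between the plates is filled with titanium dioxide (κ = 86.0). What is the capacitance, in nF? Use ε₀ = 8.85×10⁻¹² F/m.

0.922 nF

A = (1.25 cm)² = 1.56×10⁻⁴ m².
C = κε₀A/d = 86.0 × 8.85×10⁻¹² × 1.56×10⁻⁴ / 1.29×10⁻⁴ = 9.22×10⁻¹⁰ F.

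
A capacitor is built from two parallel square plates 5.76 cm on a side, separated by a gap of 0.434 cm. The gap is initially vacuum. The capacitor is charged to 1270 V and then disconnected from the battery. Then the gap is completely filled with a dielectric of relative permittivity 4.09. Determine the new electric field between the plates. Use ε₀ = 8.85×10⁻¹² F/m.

A = (5.76 cm)² = 3.32×10⁻³ m².
Initially C₁ = ε₀A/d = 8.85×10⁻¹² × 3.32×10⁻³ / 4.34×10⁻³ = 6.77×10⁻¹² F.
E₁ = 2.93×10⁵ V/m.
Isolated ⇒ Q is held fixed. V₂ = Q/C₂ = V₁/4.09; E = V/d, so E₂/E₁ = (V₂/V₁)(d₁/d₂) = 0.244.
E₂ = 0.244 × 2.93×10⁵ = 7.15×10⁴ V/m.

71.5 V/mm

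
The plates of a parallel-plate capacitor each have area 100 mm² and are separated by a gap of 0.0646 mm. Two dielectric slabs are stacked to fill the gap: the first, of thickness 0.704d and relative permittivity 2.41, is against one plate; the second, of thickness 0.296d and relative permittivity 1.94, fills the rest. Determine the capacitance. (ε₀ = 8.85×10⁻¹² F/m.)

A = 100 mm² = 1.00×10⁻⁴ m².
Stacked slabs ⇒ two capacitors in series, each with the full plate area.
C₁ = κ₁ε₀A/d₁ = 2.41 × 8.85×10⁻¹² × 1.00×10⁻⁴ / 4.55×10⁻⁵ = 4.69×10⁻¹¹ F.
C₂ = κ₂ε₀A/d₂ = 1.94 × 8.85×10⁻¹² × 1.00×10⁻⁴ / 1.91×10⁻⁵ = 8.98×10⁻¹¹ F.
C = (1/C₁ + 1/C₂)⁻¹ = 3.08×10⁻¹¹ F.

30.8 pF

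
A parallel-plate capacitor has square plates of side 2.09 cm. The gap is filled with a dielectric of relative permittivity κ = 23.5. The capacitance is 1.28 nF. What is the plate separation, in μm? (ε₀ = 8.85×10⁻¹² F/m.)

d ≈ 71.0 μm

A = (2.09 cm)² = 4.37×10⁻⁴ m².
d = κε₀A/C = 23.5 × 8.85×10⁻¹² × 4.37×10⁻⁴ / 1.28×10⁻⁹ = 7.10×10⁻⁵ m.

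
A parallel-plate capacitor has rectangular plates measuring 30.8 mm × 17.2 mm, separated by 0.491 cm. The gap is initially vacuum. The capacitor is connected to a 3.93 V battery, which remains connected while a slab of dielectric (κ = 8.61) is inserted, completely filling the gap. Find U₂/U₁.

U₂/U₁ ≈ 8.61

Battery connected ⇒ V is held fixed.
C₂ = 8.61 C₁ and U = ½CV², so U₂/U₁ = C₂/C₁ = 8.61.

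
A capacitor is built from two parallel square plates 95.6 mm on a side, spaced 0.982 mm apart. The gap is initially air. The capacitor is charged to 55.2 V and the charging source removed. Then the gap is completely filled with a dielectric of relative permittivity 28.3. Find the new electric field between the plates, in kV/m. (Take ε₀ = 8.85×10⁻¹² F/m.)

1.99 kV/m

A = (95.6 mm)² = 9.14×10⁻³ m².
Initially C₁ = ε₀A/d = 8.85×10⁻¹² × 9.14×10⁻³ / 9.82×10⁻⁴ = 8.24×10⁻¹¹ F.
E₁ = 5.62×10⁴ V/m.
Isolated ⇒ Q is held fixed. V₂ = Q/C₂ = V₁/28.3; E = V/d, so E₂/E₁ = (V₂/V₁)(d₁/d₂) = 0.0353.
E₂ = 0.0353 × 5.62×10⁴ = 1.99×10³ V/m.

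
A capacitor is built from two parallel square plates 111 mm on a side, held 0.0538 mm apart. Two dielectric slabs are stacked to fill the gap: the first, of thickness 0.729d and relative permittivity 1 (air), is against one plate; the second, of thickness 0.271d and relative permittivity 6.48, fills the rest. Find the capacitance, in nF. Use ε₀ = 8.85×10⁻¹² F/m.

A = (111 mm)² = 1.23×10⁻² m².
Stacked slabs ⇒ two capacitors in series, each with the full plate area.
C₁ = κ₁ε₀A/d₁ = 1.00 × 8.85×10⁻¹² × 1.23×10⁻² / 3.92×10⁻⁵ = 2.78×10⁻⁹ F.
C₂ = κ₂ε₀A/d₂ = 6.48 × 8.85×10⁻¹² × 1.23×10⁻² / 1.46×10⁻⁵ = 4.85×10⁻⁸ F.
C = (1/C₁ + 1/C₂)⁻¹ = 2.63×10⁻⁹ F.

C ≈ 2.63 nF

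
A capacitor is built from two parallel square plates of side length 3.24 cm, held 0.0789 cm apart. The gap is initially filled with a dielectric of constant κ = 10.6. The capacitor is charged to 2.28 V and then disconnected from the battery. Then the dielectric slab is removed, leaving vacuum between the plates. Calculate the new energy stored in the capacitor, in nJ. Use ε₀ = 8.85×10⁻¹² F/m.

U ≈ 3.44 nJ

A = (3.24 cm)² = 1.05×10⁻³ m².
Initially C₁ = κε₀A/d = 10.6 × 8.85×10⁻¹² × 1.05×10⁻³ / 7.89×10⁻⁴ = 1.25×10⁻¹⁰ F.
U₁ = 3.24×10⁻¹⁰ J.
Isolated ⇒ Q is held fixed. C₂ = 0.0943 C₁ and U = Q²/(2C), so U₂/U₁ = C₁/C₂ = 10.6.
U₂ = 10.6 × 3.24×10⁻¹⁰ = 3.44×10⁻⁹ J.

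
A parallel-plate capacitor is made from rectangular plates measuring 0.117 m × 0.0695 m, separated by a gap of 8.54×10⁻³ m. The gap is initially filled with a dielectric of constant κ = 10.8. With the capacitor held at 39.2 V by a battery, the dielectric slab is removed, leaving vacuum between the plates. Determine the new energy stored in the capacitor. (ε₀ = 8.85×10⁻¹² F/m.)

A = 0.117 × 0.0695 m² = 8.13×10⁻³ m².
Initially C₁ = κε₀A/d = 10.8 × 8.85×10⁻¹² × 8.13×10⁻³ / 8.54×10⁻³ = 9.10×10⁻¹¹ F.
U₁ = 6.99×10⁻⁸ J.
Battery connected ⇒ V is held fixed. C₂ = 0.0926 C₁ and U = ½CV², so U₂/U₁ = C₂/C₁ = 0.0926.
U₂ = 0.0926 × 6.99×10⁻⁸ = 6.47×10⁻⁹ J.

U ≈ 6.47 nJ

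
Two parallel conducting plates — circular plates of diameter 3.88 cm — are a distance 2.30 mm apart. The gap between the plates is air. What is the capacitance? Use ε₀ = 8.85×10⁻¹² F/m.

A = π(3.88/2 cm)² = 1.18×10⁻³ m².
C = ε₀A/d = 8.85×10⁻¹² × 1.18×10⁻³ / 2.30×10⁻³ = 4.55×10⁻¹² F.

C ≈ 4.55 pF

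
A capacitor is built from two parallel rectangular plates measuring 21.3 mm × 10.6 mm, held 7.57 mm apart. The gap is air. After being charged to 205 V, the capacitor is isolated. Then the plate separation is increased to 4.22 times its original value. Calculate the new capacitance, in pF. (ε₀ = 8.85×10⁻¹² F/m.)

C ≈ 0.0625 pF

A = 21.3 × 10.6 mm² = 2.26×10⁻⁴ m².
Initially C₁ = ε₀A/d = 8.85×10⁻¹² × 2.26×10⁻⁴ / 7.57×10⁻³ = 2.64×10⁻¹³ F.
C = ε₀A/d scales as 1/d, so C₂/C₁ = d₁/d₂ = 1/4.22 = 0.237.
C₂ = 0.237 × 2.64×10⁻¹³ = 6.25×10⁻¹⁴ F.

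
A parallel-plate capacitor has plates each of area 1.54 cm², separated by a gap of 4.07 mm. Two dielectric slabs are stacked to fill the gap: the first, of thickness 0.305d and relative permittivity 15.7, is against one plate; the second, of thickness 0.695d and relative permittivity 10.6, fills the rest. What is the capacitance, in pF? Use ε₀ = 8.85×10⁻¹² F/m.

C ≈ 3.94 pF

A = 1.54 cm² = 1.54×10⁻⁴ m².
Stacked slabs ⇒ two capacitors in series, each with the full plate area.
C₁ = κ₁ε₀A/d₁ = 15.7 × 8.85×10⁻¹² × 1.54×10⁻⁴ / 1.24×10⁻³ = 1.72×10⁻¹¹ F.
C₂ = κ₂ε₀A/d₂ = 10.6 × 8.85×10⁻¹² × 1.54×10⁻⁴ / 2.83×10⁻³ = 5.11×10⁻¹² F.
C = (1/C₁ + 1/C₂)⁻¹ = 3.94×10⁻¹² F.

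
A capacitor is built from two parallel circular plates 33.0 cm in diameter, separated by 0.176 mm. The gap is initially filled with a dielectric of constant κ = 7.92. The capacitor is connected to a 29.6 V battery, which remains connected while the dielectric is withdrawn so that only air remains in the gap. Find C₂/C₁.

C = κε₀A/d scales with κ, so C₂/C₁ = 1/κ = 1/7.92 = 0.126.

0.126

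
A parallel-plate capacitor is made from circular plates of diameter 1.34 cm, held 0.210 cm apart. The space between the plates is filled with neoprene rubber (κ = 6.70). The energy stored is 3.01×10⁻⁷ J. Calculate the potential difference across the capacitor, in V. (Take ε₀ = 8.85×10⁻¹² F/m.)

V ≈ 389 V

A = π(1.34/2 cm)² = 1.41×10⁻⁴ m².
C = κε₀A/d = 6.70 × 8.85×10⁻¹² × 1.41×10⁻⁴ / 2.10×10⁻³ = 3.98×10⁻¹² F.
V = √(2U/C) = √(2 × 3.01×10⁻⁷ / 3.98×10⁻¹²) = 3.89×10² V.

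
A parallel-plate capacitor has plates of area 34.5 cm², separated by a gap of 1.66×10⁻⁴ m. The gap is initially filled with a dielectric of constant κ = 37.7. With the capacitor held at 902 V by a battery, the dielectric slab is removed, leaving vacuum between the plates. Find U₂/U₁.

U₂/U₁ ≈ 0.0265

Battery connected ⇒ V is held fixed.
C₂ = 0.0265 C₁ and U = ½CV², so U₂/U₁ = C₂/C₁ = 0.0265.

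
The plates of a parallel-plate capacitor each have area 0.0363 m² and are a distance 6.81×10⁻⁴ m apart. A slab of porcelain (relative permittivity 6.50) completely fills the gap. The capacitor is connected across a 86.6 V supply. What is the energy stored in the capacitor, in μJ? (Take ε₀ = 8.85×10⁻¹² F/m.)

U ≈ 11.5 μJ

C = κε₀A/d = 6.50 × 8.85×10⁻¹² × 3.63×10⁻² / 6.81×10⁻⁴ = 3.07×10⁻⁹ F.
U = ½CV² = ½ × 3.07×10⁻⁹ × (86.6)² = 1.15×10⁻⁵ J.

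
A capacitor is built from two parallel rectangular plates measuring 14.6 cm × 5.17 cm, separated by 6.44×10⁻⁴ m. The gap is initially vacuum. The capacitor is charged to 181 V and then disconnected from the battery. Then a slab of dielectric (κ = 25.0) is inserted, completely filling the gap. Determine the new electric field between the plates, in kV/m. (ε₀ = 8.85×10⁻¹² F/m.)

A = 14.6 × 5.17 cm² = 7.55×10⁻³ m².
Initially C₁ = ε₀A/d = 8.85×10⁻¹² × 7.55×10⁻³ / 6.44×10⁻⁴ = 1.04×10⁻¹⁰ F.
E₁ = 2.81×10⁵ V/m.
Isolated ⇒ Q is held fixed. V₂ = Q/C₂ = V₁/25.0; E = V/d, so E₂/E₁ = (V₂/V₁)(d₁/d₂) = 0.0400.
E₂ = 0.0400 × 2.81×10⁵ = 1.12×10⁴ V/m.

11.2 kV/m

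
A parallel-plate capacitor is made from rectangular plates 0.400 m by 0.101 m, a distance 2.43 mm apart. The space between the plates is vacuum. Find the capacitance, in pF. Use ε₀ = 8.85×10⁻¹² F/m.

A = 0.400 × 0.101 m² = 4.04×10⁻² m².
C = ε₀A/d = 8.85×10⁻¹² × 4.04×10⁻² / 2.43×10⁻³ = 1.47×10⁻¹⁰ F.

147 pF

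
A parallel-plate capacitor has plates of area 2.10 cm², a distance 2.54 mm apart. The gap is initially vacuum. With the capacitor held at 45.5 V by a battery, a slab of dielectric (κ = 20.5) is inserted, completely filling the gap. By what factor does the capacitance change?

C₂/C₁ ≈ 20.5

C = κε₀A/d scales with κ, so C₂/C₁ = κ = 20.5.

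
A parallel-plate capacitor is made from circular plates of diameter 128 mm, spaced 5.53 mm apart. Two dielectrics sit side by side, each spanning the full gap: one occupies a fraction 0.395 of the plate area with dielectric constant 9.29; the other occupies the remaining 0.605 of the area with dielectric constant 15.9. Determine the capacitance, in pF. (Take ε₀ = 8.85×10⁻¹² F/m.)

C ≈ 274 pF

A = π(128/2 mm)² = 1.29×10⁻² m².
Side-by-side slabs ⇒ two capacitors in parallel, each spanning the full gap.
C₁ = κ₁ε₀A₁/d = 9.29 × 8.85×10⁻¹² × 5.08×10⁻³ / 5.53×10⁻³ = 7.56×10⁻¹¹ F.
C₂ = κ₂ε₀A₂/d = 15.9 × 8.85×10⁻¹² × 7.79×10⁻³ / 5.53×10⁻³ = 1.98×10⁻¹⁰ F.
C = C₁ + C₂ = 2.74×10⁻¹⁰ F.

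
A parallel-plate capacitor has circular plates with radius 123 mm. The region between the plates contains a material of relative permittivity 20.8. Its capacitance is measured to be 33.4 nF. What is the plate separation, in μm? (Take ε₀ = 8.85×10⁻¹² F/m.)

A = π(123 mm)² = 4.75×10⁻² m².
d = κε₀A/C = 20.8 × 8.85×10⁻¹² × 4.75×10⁻² / 3.34×10⁻⁸ = 2.62×10⁻⁴ m.

d ≈ 262 μm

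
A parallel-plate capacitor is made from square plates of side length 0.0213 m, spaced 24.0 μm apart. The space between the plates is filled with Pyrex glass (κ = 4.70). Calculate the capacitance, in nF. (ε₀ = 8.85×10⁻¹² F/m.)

A = (0.0213 m)² = 4.54×10⁻⁴ m².
C = κε₀A/d = 4.70 × 8.85×10⁻¹² × 4.54×10⁻⁴ / 2.40×10⁻⁵ = 7.86×10⁻¹⁰ F.

C ≈ 0.786 nF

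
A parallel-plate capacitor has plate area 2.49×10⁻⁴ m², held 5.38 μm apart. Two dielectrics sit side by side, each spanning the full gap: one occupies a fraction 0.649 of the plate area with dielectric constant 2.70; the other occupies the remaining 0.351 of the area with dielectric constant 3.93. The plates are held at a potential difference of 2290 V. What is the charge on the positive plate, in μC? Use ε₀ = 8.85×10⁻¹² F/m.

Q ≈ 2.94 μC

Side-by-side slabs ⇒ two capacitors in parallel, each spanning the full gap.
C₁ = κ₁ε₀A₁/d = 2.70 × 8.85×10⁻¹² × 1.62×10⁻⁴ / 5.38×10⁻⁶ = 7.18×10⁻¹⁰ F.
C₂ = κ₂ε₀A₂/d = 3.93 × 8.85×10⁻¹² × 8.74×10⁻⁵ / 5.38×10⁻⁶ = 5.65×10⁻¹⁰ F.
C = C₁ + C₂ = 1.28×10⁻⁹ F.
Q = CV = 1.28×10⁻⁹ × 2290 = 2.94×10⁻⁶ C.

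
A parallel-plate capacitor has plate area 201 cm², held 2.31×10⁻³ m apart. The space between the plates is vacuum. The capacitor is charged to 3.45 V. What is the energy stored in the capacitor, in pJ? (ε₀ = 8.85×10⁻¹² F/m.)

A = 201 cm² = 2.01×10⁻² m².
C = ε₀A/d = 8.85×10⁻¹² × 2.01×10⁻² / 2.31×10⁻³ = 7.70×10⁻¹¹ F.
U = ½CV² = ½ × 7.70×10⁻¹¹ × (3.45)² = 4.58×10⁻¹⁰ J.

458 pJ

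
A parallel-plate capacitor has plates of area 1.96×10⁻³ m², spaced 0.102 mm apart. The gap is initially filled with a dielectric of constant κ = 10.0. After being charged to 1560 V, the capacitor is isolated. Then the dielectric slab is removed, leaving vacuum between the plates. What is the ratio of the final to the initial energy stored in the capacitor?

U₂/U₁ ≈ 10.0

Isolated ⇒ Q is held fixed.
C₂ = 0.100 C₁ and U = Q²/(2C), so U₂/U₁ = C₁/C₂ = 10.0.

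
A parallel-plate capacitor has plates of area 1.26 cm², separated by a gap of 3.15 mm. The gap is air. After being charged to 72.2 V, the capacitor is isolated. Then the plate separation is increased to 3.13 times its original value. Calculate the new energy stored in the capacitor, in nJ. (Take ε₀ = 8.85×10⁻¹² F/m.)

2.89 nJ

A = 1.26 cm² = 1.26×10⁻⁴ m².
Initially C₁ = ε₀A/d = 8.85×10⁻¹² × 1.26×10⁻⁴ / 3.15×10⁻³ = 3.54×10⁻¹³ F.
U₁ = 9.23×10⁻¹⁰ J.
Isolated ⇒ Q is held fixed. C₂ = 0.319 C₁ and U = Q²/(2C), so U₂/U₁ = C₁/C₂ = 3.13.
U₂ = 3.13 × 9.23×10⁻¹⁰ = 2.89×10⁻⁹ J.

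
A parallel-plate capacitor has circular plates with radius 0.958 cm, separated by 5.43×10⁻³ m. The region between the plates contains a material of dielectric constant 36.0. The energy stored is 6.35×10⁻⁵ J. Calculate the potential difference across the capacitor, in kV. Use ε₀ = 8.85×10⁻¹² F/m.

A = π(0.958 cm)² = 2.88×10⁻⁴ m².
C = κε₀A/d = 36.0 × 8.85×10⁻¹² × 2.88×10⁻⁴ / 5.43×10⁻³ = 1.69×10⁻¹¹ F.
V = √(2U/C) = √(2 × 6.35×10⁻⁵ / 1.69×10⁻¹¹) = 2.74×10³ V.

2.74 kV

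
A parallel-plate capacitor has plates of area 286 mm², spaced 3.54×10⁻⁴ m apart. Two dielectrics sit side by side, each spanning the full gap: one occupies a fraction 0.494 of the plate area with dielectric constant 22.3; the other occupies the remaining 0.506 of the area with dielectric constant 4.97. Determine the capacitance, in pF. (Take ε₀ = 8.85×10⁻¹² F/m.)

96.7 pF

A = 286 mm² = 2.86×10⁻⁴ m².
Side-by-side slabs ⇒ two capacitors in parallel, each spanning the full gap.
C₁ = κ₁ε₀A₁/d = 22.3 × 8.85×10⁻¹² × 1.41×10⁻⁴ / 3.54×10⁻⁴ = 7.88×10⁻¹¹ F.
C₂ = κ₂ε₀A₂/d = 4.97 × 8.85×10⁻¹² × 1.45×10⁻⁴ / 3.54×10⁻⁴ = 1.80×10⁻¹¹ F.
C = C₁ + C₂ = 9.67×10⁻¹¹ F.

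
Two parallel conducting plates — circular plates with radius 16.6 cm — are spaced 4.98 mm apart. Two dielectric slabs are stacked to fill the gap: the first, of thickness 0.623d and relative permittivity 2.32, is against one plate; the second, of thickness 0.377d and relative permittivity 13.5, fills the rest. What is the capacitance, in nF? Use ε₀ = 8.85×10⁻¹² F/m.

A = π(16.6 cm)² = 8.66×10⁻² m².
Stacked slabs ⇒ two capacitors in series, each with the full plate area.
C₁ = κ₁ε₀A/d₁ = 2.32 × 8.85×10⁻¹² × 8.66×10⁻² / 3.10×10⁻³ = 5.73×10⁻¹⁰ F.
C₂ = κ₂ε₀A/d₂ = 13.5 × 8.85×10⁻¹² × 8.66×10⁻² / 1.88×10⁻³ = 5.51×10⁻⁹ F.
C = (1/C₁ + 1/C₂)⁻¹ = 5.19×10⁻¹⁰ F.

0.519 nF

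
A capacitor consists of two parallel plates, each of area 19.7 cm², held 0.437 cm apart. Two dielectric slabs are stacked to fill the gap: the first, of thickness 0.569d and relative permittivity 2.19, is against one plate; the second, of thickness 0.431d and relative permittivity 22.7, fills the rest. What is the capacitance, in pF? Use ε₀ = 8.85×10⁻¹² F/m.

A = 19.7 cm² = 1.97×10⁻³ m².
Stacked slabs ⇒ two capacitors in series, each with the full plate area.
C₁ = κ₁ε₀A/d₁ = 2.19 × 8.85×10⁻¹² × 1.97×10⁻³ / 2.49×10⁻³ = 1.54×10⁻¹¹ F.
C₂ = κ₂ε₀A/d₂ = 22.7 × 8.85×10⁻¹² × 1.97×10⁻³ / 1.88×10⁻³ = 2.10×10⁻¹⁰ F.
C = (1/C₁ + 1/C₂)⁻¹ = 1.43×10⁻¹¹ F.

C ≈ 14.3 pF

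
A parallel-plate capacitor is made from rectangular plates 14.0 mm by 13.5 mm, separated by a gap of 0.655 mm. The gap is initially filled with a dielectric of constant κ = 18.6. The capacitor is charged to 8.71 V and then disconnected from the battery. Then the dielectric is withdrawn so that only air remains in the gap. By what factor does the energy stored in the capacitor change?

U₂/U₁ ≈ 18.6

Isolated ⇒ Q is held fixed.
C₂ = 0.0538 C₁ and U = Q²/(2C), so U₂/U₁ = C₁/C₂ = 18.6.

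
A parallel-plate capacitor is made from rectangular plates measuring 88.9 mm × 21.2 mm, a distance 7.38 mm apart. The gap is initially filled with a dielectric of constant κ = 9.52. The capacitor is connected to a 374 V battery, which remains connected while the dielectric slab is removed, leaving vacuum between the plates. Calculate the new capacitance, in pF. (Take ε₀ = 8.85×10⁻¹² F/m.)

2.26 pF

A = 88.9 × 21.2 mm² = 1.88×10⁻³ m².
Initially C₁ = κε₀A/d = 9.52 × 8.85×10⁻¹² × 1.88×10⁻³ / 7.38×10⁻³ = 2.15×10⁻¹¹ F.
C = κε₀A/d scales with κ, so C₂/C₁ = 1/κ = 1/9.52 = 0.105.
C₂ = 0.105 × 2.15×10⁻¹¹ = 2.26×10⁻¹² F.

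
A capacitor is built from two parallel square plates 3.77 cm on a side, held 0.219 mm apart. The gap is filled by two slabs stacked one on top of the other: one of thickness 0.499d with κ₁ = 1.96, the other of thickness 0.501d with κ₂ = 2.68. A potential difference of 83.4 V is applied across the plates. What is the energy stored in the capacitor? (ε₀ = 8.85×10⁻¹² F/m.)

U ≈ 452 nJ

A = (3.77 cm)² = 1.42×10⁻³ m².
Stacked slabs ⇒ two capacitors in series, each with the full plate area.
C₁ = κ₁ε₀A/d₁ = 1.96 × 8.85×10⁻¹² × 1.42×10⁻³ / 1.09×10⁻⁴ = 2.26×10⁻¹⁰ F.
C₂ = κ₂ε₀A/d₂ = 2.68 × 8.85×10⁻¹² × 1.42×10⁻³ / 1.10×10⁻⁴ = 3.07×10⁻¹⁰ F.
C = (1/C₁ + 1/C₂)⁻¹ = 1.30×10⁻¹⁰ F.
U = ½CV² = ½ × 1.30×10⁻¹⁰ × (83.4)² = 4.52×10⁻⁷ J.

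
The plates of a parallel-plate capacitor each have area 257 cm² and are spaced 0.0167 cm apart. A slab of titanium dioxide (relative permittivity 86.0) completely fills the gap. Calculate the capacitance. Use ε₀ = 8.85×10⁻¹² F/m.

C ≈ 117 nF

A = 257 cm² = 2.57×10⁻² m².
C = κε₀A/d = 86.0 × 8.85×10⁻¹² × 2.57×10⁻² / 1.67×10⁻⁴ = 1.17×10⁻⁷ F.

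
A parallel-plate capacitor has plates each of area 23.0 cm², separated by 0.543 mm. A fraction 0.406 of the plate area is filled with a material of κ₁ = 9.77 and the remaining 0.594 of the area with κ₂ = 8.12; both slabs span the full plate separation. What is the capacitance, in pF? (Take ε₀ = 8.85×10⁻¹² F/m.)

A = 23.0 cm² = 2.30×10⁻³ m².
Side-by-side slabs ⇒ two capacitors in parallel, each spanning the full gap.
C₁ = κ₁ε₀A₁/d = 9.77 × 8.85×10⁻¹² × 9.34×10⁻⁴ / 5.43×10⁻⁴ = 1.49×10⁻¹⁰ F.
C₂ = κ₂ε₀A₂/d = 8.12 × 8.85×10⁻¹² × 1.37×10⁻³ / 5.43×10⁻⁴ = 1.81×10⁻¹⁰ F.
C = C₁ + C₂ = 3.29×10⁻¹⁰ F.

C ≈ 329 pF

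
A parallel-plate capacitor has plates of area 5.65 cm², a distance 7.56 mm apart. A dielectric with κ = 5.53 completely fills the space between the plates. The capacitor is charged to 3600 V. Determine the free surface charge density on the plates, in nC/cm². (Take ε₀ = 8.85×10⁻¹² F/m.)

σ ≈ 2.33 nC/cm²

A = 5.65 cm² = 5.65×10⁻⁴ m².
C = κε₀A/d = 5.53 × 8.85×10⁻¹² × 5.65×10⁻⁴ / 7.56×10⁻³ = 3.66×10⁻¹² F.
σ = Q/A = CV/A = 3.66×10⁻¹² × 3600 / 5.65×10⁻⁴ = 2.33×10⁻⁵ C/m².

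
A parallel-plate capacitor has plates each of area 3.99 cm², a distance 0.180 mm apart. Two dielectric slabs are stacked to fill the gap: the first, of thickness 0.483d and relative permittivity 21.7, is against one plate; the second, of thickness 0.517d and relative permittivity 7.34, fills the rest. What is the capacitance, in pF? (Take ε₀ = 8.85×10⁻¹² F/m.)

A = 3.99 cm² = 3.99×10⁻⁴ m².
Stacked slabs ⇒ two capacitors in series, each with the full plate area.
C₁ = κ₁ε₀A/d₁ = 21.7 × 8.85×10⁻¹² × 3.99×10⁻⁴ / 8.69×10⁻⁵ = 8.81×10⁻¹⁰ F.
C₂ = κ₂ε₀A/d₂ = 7.34 × 8.85×10⁻¹² × 3.99×10⁻⁴ / 9.31×10⁻⁵ = 2.79×10⁻¹⁰ F.
C = (1/C₁ + 1/C₂)⁻¹ = 2.12×10⁻¹⁰ F.

212 pF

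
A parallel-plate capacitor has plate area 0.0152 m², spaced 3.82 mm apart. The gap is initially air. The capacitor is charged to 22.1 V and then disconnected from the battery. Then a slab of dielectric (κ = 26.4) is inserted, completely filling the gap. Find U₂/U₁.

0.0379

Isolated ⇒ Q is held fixed.
C₂ = 26.4 C₁ and U = Q²/(2C), so U₂/U₁ = C₁/C₂ = 0.0379.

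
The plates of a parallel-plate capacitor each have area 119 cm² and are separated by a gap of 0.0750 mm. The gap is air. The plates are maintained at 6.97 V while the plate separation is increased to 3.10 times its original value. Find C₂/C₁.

C = ε₀A/d scales as 1/d, so C₂/C₁ = d₁/d₂ = 1/3.10 = 0.323.

C₂/C₁ ≈ 0.323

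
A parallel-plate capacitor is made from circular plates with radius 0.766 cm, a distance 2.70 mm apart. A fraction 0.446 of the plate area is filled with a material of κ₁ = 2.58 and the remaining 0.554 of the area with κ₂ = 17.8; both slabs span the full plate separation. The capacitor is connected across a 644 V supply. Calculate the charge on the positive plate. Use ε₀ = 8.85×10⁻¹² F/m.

Q ≈ 4.28 nC

A = π(0.766 cm)² = 1.84×10⁻⁴ m².
Side-by-side slabs ⇒ two capacitors in parallel, each spanning the full gap.
C₁ = κ₁ε₀A₁/d = 2.58 × 8.85×10⁻¹² × 8.22×10⁻⁵ / 2.70×10⁻³ = 6.95×10⁻¹³ F.
C₂ = κ₂ε₀A₂/d = 17.8 × 8.85×10⁻¹² × 1.02×10⁻⁴ / 2.70×10⁻³ = 5.96×10⁻¹² F.
C = C₁ + C₂ = 6.65×10⁻¹² F.
Q = CV = 6.65×10⁻¹² × 644 = 4.28×10⁻⁹ C.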